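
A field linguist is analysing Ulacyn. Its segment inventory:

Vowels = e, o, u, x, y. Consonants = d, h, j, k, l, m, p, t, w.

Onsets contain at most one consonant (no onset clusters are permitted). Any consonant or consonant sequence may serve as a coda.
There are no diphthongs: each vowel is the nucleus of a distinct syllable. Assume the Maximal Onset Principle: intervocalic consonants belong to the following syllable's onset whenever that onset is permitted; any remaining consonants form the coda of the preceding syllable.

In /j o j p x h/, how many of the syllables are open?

Vowels present: o, x; each is a nucleus, giving 2 syllables.
V1 /o/ – V2 /x/: /jp/ — longest licit onset from the right is /p/, leaving /j/ as coda.
Putting it together: joj.pxh.
Classifying each syllable: /joj/ (closed), /pxh/ (closed).
Open syllables: 0.

0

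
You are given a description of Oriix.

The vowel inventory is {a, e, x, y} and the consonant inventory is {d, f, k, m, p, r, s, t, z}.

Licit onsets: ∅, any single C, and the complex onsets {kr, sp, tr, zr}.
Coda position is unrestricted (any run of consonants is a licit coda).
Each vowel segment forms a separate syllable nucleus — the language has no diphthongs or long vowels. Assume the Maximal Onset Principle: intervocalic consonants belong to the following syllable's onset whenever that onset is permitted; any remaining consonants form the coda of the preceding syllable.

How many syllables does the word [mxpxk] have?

Nuclei (vowels): x, x → 2 syllables.

2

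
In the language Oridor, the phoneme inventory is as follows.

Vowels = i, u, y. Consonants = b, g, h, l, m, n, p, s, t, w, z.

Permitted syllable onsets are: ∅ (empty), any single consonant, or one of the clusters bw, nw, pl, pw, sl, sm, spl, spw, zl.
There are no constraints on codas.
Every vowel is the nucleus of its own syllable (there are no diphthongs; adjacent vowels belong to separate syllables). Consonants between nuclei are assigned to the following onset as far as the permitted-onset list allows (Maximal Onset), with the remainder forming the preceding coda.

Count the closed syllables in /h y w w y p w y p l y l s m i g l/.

3

Vowels present: y, y, y, y, i; each is a nucleus, giving 5 syllables.
V1 /y/ – V2 /y/: /ww/; trying suffixes from longest down, /w/ is the first permitted one, so coda /w/ | onset /w/.
V2 /y/ – V3 /y/: cluster /pw/ — /pw/ is itself a permitted onset, so the whole cluster goes right; preceding coda = ∅.
V3 /y/ – V4 /y/: cluster /pl/ — /pl/ is itself a permitted onset, so the whole cluster goes right; preceding coda = ∅.
V4 /y/ – V5 /i/: /lsm/ splits as /l/ + /sm/ (/sm/ is the longest suffix that is a licit onset).
Result: hyw.wy.pwy.plyl.smigl.
Classifying each syllable: /hyw/ (closed), /wy/ (open), /pwy/ (open), /plyl/ (closed), /smigl/ (closed).
Closed syllables: 3.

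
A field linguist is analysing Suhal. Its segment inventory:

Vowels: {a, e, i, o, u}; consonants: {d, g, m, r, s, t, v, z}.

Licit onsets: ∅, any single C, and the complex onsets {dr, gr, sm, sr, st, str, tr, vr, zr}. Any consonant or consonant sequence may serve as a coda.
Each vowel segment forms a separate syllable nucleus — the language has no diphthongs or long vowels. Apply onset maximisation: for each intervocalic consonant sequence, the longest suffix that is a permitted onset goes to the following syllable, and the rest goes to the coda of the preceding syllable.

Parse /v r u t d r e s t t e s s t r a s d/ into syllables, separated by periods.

Nuclei (vowels): u, e, e, a → 4 syllables.
/u…e/ gap (V1→V2): /tdr/ — longest licit onset from the right is /dr/, leaving /t/ as coda.
/e…e/ gap (V2→V3): /stt/ — longest licit onset from the right is /t/, leaving /st/ as coda.
/e…a/ gap (V3→V4): /sstr/ splits as /s/ + /str/ (/str/ is the longest suffix that is a licit onset).

vrut.drest.tes.strasd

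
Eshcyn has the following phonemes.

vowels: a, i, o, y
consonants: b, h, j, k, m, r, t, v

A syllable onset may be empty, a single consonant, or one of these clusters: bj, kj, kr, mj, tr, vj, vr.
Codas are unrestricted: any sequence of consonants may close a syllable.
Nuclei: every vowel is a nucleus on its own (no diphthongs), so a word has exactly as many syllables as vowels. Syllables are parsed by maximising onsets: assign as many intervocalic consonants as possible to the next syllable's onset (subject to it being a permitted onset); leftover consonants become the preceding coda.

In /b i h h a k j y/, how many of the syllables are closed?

The vowels are i, a, y — 3 nuclei, so 3 syllables.
V1 /i/ – V2 /a/: /hh/ splits as /h/ + /h/ (/h/ is the longest suffix that is a licit onset).
V2 /a/ – V3 /y/: /kj/ — entire cluster is a permitted onset → onset /kj/, coda ∅.
So the parse is bih.ha.kjy.
Classifying each syllable: /bih/ (closed), /ha/ (open), /kjy/ (open).
Closed syllables: 1.

1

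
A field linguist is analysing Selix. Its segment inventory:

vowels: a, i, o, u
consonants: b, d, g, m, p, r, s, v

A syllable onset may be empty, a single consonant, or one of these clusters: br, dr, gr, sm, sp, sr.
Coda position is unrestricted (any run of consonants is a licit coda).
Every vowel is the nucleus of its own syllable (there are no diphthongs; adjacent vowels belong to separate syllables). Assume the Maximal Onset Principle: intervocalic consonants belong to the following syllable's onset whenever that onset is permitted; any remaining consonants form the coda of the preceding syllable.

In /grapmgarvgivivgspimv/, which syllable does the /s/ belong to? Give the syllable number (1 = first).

Vowels present: a, a, i, i, i; each is a nucleus, giving 5 syllables.
/a…a/ gap (V1→V2): /pmg/; trying suffixes from longest down, /g/ is the first permitted one, so coda /pm/ | onset /g/.
/a…i/ gap (V2→V3): /rvg/ splits as /rv/ + /g/ (/g/ is the longest suffix that is a licit onset).
/i…i/ gap (V3→V4): just /v/ — single C goes to the following onset.
/i…i/ gap (V4→V5): cluster /vgsp/ — the longest permitted-onset suffix is /sp/; onset = /sp/, preceding coda = /vg/.
Result: grapm.garv.gi.vivg.spimv.
The /s/ is in the onset of syllable 5 (/spimv/).

5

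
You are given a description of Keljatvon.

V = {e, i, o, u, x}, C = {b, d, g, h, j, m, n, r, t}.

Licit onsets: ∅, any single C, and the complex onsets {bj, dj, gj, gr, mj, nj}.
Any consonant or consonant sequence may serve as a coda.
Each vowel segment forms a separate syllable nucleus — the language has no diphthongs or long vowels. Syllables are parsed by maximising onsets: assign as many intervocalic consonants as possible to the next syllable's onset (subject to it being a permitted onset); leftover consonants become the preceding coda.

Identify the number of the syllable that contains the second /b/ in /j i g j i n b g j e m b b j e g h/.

The vowels are i, i, e, e — 4 nuclei, so 4 syllables.
/i…i/ gap (V1→V2): /gj/ is a licit onset in full, so it all attaches to the next syllable.
/i…e/ gap (V2→V3): /nbgj/; trying suffixes from longest down, /gj/ is the first permitted one, so coda /nb/ | onset /gj/.
/e…e/ gap (V3→V4): cluster /mbbj/ — the longest permitted-onset suffix is /bj/; onset = /bj/, preceding coda = /mb/.
Result: ji.gjinb.gjemb.bjegh.
The second /b/ is in the coda of syllable 3 (/gjemb/).

3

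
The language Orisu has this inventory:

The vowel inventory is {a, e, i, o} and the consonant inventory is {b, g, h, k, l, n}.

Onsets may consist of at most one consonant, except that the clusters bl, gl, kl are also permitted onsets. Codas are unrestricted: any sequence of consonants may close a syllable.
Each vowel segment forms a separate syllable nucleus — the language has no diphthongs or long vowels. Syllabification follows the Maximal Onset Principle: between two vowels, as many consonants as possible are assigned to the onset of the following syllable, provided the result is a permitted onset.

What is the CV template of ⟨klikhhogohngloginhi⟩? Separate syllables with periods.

CCVCC.CV.CVCC.CCV.CVC.CV

Nuclei (vowels): i, o, o, o, i, i → 6 syllables.
/i…o/ gap (V1→V2): cluster /khh/ — the longest permitted-onset suffix is /h/; onset = /h/, preceding coda = /kh/.
/o…o/ gap (V2→V3): just /g/ — single C goes to the following onset.
/o…o/ gap (V3→V4): /hngl/ — longest licit onset from the right is /gl/, leaving /hn/ as coda.
/o…i/ gap (V4→V5): /g/ → onset of the next syllable (single consonants are always licit onsets).
/i…i/ gap (V5→V6): /nh/; trying suffixes from longest down, /h/ is the first permitted one, so coda /n/ | onset /h/.
Result: klikh.ho.gohn.glo.gin.hi.
Mapping each syllable to C/V: /klikh/ → CCVCC, /ho/ → CV, /gohn/ → CVCC, /glo/ → CCV, /gin/ → CVC, /hi/ → CV.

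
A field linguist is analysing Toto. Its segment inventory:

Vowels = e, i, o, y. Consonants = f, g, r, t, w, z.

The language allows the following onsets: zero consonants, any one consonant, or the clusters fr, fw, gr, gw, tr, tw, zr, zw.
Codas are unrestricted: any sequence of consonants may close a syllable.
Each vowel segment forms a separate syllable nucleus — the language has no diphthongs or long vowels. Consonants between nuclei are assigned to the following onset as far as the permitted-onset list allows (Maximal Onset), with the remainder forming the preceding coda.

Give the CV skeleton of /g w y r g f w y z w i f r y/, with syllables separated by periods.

Nuclei (vowels): y, y, i, y → 4 syllables.
/y…y/ gap (V1→V2): /rgfw/ splits as /rg/ + /fw/ (/fw/ is the longest suffix that is a licit onset).
/y…i/ gap (V2→V3): /zw/ is a licit onset in full, so it all attaches to the next syllable.
/i…y/ gap (V3→V4): /fr/ — entire cluster is a permitted onset → onset /fr/, coda ∅.
Result: gwyrg.fwy.zwi.fry.
Mapping each syllable to C/V: /gwyrg/ → CCVCC, /fwy/ → CCV, /zwi/ → CCV, /fry/ → CCV.

CCVCC.CCV.CCV.CCV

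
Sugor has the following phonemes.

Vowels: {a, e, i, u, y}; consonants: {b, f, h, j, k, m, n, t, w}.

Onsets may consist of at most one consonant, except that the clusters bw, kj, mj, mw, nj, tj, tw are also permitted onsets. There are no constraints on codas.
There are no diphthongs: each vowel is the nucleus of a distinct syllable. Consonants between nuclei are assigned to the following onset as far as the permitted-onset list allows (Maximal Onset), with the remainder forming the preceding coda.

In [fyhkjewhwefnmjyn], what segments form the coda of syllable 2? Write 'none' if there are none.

wh

The vowels are y, e, e, y — 4 nuclei, so 4 syllables.
Between /y/ (V1) and /e/ (V2): /hkj/; trying suffixes from longest down, /kj/ is the first permitted one, so coda /h/ | onset /kj/.
Between /e/ (V2) and /e/ (V3): /whw/ splits as /wh/ + /w/ (/w/ is the longest suffix that is a licit onset).
Between /e/ (V3) and /y/ (V4): cluster /fnmj/ — the longest permitted-onset suffix is /mj/; onset = /mj/, preceding coda = /fn/.
Syllabification: fyh.kjewh.wefn.mjyn.
Syllable 2 is /kjewh/: onset /kj/, nucleus /e/, coda /wh/.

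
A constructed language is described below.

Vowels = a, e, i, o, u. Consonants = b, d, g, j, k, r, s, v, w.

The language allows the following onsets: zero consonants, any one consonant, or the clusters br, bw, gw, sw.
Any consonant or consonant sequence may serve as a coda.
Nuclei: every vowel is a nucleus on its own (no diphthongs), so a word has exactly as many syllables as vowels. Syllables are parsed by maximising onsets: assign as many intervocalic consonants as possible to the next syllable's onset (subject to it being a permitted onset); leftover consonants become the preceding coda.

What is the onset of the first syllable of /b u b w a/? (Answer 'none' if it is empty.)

The vowels are u, a — 2 nuclei, so 2 syllables.
V1 /u/ – V2 /a/: /bw/ is a licit onset in full, so it all attaches to the next syllable.
Syllabification: bu.bwa.
Syllable 1 is /bu/: onset /b/, nucleus /u/, coda ∅.

b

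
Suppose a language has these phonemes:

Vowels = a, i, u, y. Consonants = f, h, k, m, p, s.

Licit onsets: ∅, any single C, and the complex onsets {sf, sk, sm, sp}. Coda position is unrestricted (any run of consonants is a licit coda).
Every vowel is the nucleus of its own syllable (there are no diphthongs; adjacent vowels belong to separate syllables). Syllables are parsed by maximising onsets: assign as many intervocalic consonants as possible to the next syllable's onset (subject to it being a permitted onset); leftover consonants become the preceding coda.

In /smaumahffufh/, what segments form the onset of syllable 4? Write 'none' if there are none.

Vowels present: a, u, a, u; each is a nucleus, giving 4 syllables.
V1 /a/ – V2 /u/: nothing intervenes; syllable break is V.V.
V2 /u/ – V3 /a/: /m/ → onset of the next syllable (single consonants are always licit onsets).
V3 /a/ – V4 /u/: /hff/ — longest licit onset from the right is /f/, leaving /hf/ as coda.
Result: sma.u.mahf.fufh.
Syllable 4 is /fufh/: onset /f/, nucleus /u/, coda /fh/.

f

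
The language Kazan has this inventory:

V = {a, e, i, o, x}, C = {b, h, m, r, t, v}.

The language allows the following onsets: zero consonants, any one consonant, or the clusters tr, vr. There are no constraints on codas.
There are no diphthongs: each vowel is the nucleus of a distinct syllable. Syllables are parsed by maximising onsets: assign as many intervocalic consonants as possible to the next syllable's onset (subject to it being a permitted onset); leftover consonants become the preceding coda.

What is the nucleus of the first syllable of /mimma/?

i

Nuclei (vowels): i, a → 2 syllables.
The first nucleus (vowel 1 from the left) is /i/.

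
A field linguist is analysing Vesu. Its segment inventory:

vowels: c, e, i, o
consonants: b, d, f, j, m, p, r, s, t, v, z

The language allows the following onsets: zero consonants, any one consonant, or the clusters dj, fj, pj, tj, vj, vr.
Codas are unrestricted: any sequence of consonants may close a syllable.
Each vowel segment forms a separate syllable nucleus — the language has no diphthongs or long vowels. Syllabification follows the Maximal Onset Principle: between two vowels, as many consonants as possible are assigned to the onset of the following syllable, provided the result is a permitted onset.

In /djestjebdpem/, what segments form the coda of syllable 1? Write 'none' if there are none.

s

Nuclei (vowels): e, e, e → 3 syllables.
Between /e/ (V1) and /e/ (V2): /stj/ — longest licit onset from the right is /tj/, leaving /s/ as coda.
Between /e/ (V2) and /e/ (V3): /bdp/ — longest licit onset from the right is /p/, leaving /bd/ as coda.
Syllabification: djes.tjebd.pem.
Syllable 1 is /djes/: onset /dj/, nucleus /e/, coda /s/.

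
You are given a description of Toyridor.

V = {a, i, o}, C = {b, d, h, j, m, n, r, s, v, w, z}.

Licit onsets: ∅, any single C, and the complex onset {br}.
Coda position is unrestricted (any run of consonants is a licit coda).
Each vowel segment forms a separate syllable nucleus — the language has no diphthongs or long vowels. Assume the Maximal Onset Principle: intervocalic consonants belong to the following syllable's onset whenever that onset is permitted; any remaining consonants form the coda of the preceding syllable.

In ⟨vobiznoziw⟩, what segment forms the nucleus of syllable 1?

The vowels are o, i, o, i — 4 nuclei, so 4 syllables.
The first nucleus (vowel 1 from the left) is /o/.

o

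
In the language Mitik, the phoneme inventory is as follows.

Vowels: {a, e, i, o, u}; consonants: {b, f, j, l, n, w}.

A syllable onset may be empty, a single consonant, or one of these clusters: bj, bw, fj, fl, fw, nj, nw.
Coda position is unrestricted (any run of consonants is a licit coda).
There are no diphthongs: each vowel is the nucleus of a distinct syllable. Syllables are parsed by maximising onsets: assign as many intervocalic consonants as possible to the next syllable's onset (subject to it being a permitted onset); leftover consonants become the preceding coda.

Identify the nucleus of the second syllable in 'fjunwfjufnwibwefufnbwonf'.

u

The vowels are u, u, i, e, u, o — 6 nuclei, so 6 syllables.
The second nucleus (vowel 2 from the left) is /u/.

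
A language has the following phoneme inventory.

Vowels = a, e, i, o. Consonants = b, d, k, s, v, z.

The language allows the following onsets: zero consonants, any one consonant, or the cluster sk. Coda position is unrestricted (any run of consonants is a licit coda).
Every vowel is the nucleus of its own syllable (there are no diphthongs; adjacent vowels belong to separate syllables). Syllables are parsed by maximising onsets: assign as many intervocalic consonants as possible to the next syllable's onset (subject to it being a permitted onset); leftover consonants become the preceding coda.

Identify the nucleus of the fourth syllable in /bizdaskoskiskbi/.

i

The vowels are i, a, o, i, i — 5 nuclei, so 5 syllables.
The fourth nucleus (vowel 4 from the left) is /i/.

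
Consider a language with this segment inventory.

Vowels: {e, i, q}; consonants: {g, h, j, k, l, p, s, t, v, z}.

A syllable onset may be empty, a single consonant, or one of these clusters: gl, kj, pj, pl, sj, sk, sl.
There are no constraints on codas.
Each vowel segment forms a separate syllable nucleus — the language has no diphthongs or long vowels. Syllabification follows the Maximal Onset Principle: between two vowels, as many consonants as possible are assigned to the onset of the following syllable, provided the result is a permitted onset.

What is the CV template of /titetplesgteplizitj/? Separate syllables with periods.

CV.CVC.CCVCC.CV.CCV.CVCC

Vowels present: i, e, e, e, i, i; each is a nucleus, giving 6 syllables.
V1 /i/ – V2 /e/: /t/ is a single consonant, so it becomes the next onset.
V2 /e/ – V3 /e/: cluster /tpl/ — the longest permitted-onset suffix is /pl/; onset = /pl/, preceding coda = /t/.
V3 /e/ – V4 /e/: cluster /sgt/ — the longest permitted-onset suffix is /t/; onset = /t/, preceding coda = /sg/.
V4 /e/ – V5 /i/: /pl/ is a licit onset in full, so it all attaches to the next syllable.
V5 /i/ – V6 /i/: /z/ is a single consonant, so it becomes the next onset.
Putting it together: ti.tet.plesg.te.pli.zitj.
Mapping each syllable to C/V: /ti/ → CV, /tet/ → CVC, /plesg/ → CCVCC, /te/ → CV, /pli/ → CCV, /zitj/ → CVCC.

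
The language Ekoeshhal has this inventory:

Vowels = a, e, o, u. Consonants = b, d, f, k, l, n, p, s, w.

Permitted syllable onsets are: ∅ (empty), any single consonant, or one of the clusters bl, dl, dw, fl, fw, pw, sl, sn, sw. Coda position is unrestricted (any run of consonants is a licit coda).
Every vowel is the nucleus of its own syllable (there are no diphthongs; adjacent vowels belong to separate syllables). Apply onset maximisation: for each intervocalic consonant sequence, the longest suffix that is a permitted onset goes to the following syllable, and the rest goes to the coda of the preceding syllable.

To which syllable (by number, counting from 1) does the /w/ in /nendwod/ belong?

2

Nuclei (vowels): e, o → 2 syllables.
/e…o/ gap (V1→V2): cluster /ndw/ — the longest permitted-onset suffix is /dw/; onset = /dw/, preceding coda = /n/.
Putting it together: nen.dwod.
The /w/ is in the onset of syllable 2 (/dwod/).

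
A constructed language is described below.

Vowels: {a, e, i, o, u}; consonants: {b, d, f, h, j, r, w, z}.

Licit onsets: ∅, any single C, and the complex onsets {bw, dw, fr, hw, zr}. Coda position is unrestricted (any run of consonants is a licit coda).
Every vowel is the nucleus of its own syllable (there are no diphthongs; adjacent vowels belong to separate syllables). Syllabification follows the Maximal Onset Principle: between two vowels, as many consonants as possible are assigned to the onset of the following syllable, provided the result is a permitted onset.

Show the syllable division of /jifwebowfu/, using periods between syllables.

jif.we.bow.fu

Vowels present: i, e, o, u; each is a nucleus, giving 4 syllables.
Between /i/ (V1) and /e/ (V2): /fw/ splits as /f/ + /w/ (/w/ is the longest suffix that is a licit onset).
Between /e/ (V2) and /o/ (V3): /b/ → onset of the next syllable (single consonants are always licit onsets).
Between /o/ (V3) and /u/ (V4): /wf/ splits as /w/ + /f/ (/f/ is the longest suffix that is a licit onset).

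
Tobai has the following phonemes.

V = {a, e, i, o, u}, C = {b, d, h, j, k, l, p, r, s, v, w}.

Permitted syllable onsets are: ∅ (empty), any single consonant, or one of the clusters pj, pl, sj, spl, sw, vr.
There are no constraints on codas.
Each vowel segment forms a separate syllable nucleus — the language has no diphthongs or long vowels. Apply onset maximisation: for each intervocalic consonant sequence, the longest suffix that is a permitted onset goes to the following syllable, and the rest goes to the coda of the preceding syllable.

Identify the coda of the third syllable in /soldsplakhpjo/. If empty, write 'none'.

none

Vowels present: o, a, o; each is a nucleus, giving 3 syllables.
Between /o/ (V1) and /a/ (V2): cluster /ldspl/ — the longest permitted-onset suffix is /spl/; onset = /spl/, preceding coda = /ld/.
Between /a/ (V2) and /o/ (V3): /khpj/; trying suffixes from longest down, /pj/ is the first permitted one, so coda /kh/ | onset /pj/.
Result: sold.splakh.pjo.
Syllable 3 is /pjo/: onset /pj/, nucleus /o/, coda ∅.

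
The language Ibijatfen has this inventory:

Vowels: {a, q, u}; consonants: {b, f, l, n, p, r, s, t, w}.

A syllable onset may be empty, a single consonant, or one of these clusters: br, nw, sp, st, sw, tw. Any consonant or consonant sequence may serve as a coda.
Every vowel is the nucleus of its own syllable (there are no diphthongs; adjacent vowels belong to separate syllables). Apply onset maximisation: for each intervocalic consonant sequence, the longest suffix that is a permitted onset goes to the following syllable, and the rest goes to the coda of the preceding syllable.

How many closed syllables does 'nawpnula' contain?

The vowels are a, u, a — 3 nuclei, so 3 syllables.
σ1/σ2 boundary: /wpn/ — longest licit onset from the right is /n/, leaving /wp/ as coda.
σ2/σ3 boundary: /l/ is a single consonant, so it becomes the next onset.
Putting it together: nawp.nu.la.
Classifying each syllable: /nawp/ (closed), /nu/ (open), /la/ (open).
Closed syllables: 1.

1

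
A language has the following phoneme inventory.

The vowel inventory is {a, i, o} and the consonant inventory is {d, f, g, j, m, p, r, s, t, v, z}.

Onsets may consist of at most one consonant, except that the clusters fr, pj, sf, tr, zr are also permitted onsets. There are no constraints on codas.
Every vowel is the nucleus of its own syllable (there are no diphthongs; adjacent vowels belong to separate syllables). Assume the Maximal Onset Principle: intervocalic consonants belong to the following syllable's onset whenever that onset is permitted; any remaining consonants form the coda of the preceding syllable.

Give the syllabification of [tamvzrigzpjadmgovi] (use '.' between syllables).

tamv.zrigz.pjadm.go.vi

The vowels are a, i, a, o, i — 5 nuclei, so 5 syllables.
σ1/σ2 boundary: /mvzr/ splits as /mv/ + /zr/ (/zr/ is the longest suffix that is a licit onset).
σ2/σ3 boundary: /gzpj/ splits as /gz/ + /pj/ (/pj/ is the longest suffix that is a licit onset).
σ3/σ4 boundary: /dmg/; trying suffixes from longest down, /g/ is the first permitted one, so coda /dm/ | onset /g/.
σ4/σ5 boundary: /v/ → onset of the next syllable (single consonants are always licit onsets).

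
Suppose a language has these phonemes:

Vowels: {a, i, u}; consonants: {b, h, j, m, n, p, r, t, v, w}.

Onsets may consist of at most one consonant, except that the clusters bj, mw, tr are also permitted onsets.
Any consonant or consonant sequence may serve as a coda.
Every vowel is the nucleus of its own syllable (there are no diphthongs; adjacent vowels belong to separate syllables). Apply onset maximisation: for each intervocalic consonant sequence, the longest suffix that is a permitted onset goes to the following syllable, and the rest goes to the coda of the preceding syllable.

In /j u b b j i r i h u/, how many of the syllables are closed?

1

Vowels present: u, i, i, u; each is a nucleus, giving 4 syllables.
σ1/σ2 boundary: /bbj/ — longest licit onset from the right is /bj/, leaving /b/ as coda.
σ2/σ3 boundary: /r/ → onset of the next syllable (single consonants are always licit onsets).
σ3/σ4 boundary: /h/ is a single consonant, so it becomes the next onset.
Result: jub.bji.ri.hu.
Classifying each syllable: /jub/ (closed), /bji/ (open), /ri/ (open), /hu/ (open).
Closed syllables: 1.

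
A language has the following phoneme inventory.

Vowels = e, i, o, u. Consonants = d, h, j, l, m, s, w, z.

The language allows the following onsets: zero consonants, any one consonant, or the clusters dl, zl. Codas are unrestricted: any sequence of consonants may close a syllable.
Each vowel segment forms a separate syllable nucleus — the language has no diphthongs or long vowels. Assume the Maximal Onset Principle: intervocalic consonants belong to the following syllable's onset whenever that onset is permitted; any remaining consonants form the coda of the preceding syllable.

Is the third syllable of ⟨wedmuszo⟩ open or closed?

Nuclei (vowels): e, u, o → 3 syllables.
V1 /e/ – V2 /u/: /dm/; trying suffixes from longest down, /m/ is the first permitted one, so coda /d/ | onset /m/.
V2 /u/ – V3 /o/: /sz/; trying suffixes from longest down, /z/ is the first permitted one, so coda /s/ | onset /z/.
Putting it together: wed.mus.zo.
Syllable 3 is /zo/; it ends in its nucleus with no coda, so it is open.

open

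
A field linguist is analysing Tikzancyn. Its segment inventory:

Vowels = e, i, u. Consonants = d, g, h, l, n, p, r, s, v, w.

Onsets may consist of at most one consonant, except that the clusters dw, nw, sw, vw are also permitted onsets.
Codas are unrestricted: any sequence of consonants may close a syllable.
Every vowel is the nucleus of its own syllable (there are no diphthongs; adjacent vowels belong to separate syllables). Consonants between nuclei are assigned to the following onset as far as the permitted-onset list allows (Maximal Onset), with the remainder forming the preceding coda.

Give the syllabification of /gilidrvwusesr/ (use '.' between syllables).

Nuclei (vowels): i, i, u, e → 4 syllables.
σ1/σ2 boundary: just /l/ — single C goes to the following onset.
σ2/σ3 boundary: /drvw/; trying suffixes from longest down, /vw/ is the first permitted one, so coda /dr/ | onset /vw/.
σ3/σ4 boundary: just /s/ — single C goes to the following onset.

gi.lidr.vwu.sesr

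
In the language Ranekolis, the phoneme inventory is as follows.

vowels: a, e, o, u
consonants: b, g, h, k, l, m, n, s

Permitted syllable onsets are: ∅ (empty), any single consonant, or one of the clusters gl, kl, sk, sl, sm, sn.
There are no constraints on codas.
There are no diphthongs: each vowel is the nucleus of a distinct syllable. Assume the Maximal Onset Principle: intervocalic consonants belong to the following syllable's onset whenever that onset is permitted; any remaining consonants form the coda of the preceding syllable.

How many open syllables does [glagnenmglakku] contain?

Nuclei (vowels): a, e, a, u → 4 syllables.
Between /a/ (V1) and /e/ (V2): cluster /gn/ — the longest permitted-onset suffix is /n/; onset = /n/, preceding coda = /g/.
Between /e/ (V2) and /a/ (V3): /nmgl/ splits as /nm/ + /gl/ (/gl/ is the longest suffix that is a licit onset).
Between /a/ (V3) and /u/ (V4): cluster /kk/ — the longest permitted-onset suffix is /k/; onset = /k/, preceding coda = /k/.
Syllabification: glag.nenm.glak.ku.
Classifying each syllable: /glag/ (closed), /nenm/ (closed), /glak/ (closed), /ku/ (open).
Open syllables: 1.

1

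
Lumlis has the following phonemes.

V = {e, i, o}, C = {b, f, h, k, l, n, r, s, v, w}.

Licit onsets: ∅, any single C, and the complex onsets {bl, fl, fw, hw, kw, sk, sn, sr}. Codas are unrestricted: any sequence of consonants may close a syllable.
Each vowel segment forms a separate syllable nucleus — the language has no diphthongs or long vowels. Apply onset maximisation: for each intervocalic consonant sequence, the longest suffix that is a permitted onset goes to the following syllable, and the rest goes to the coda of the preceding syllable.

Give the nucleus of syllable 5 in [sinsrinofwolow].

Vowels present: i, i, o, o, o; each is a nucleus, giving 5 syllables.
The fifth nucleus (vowel 5 from the left) is /o/.

o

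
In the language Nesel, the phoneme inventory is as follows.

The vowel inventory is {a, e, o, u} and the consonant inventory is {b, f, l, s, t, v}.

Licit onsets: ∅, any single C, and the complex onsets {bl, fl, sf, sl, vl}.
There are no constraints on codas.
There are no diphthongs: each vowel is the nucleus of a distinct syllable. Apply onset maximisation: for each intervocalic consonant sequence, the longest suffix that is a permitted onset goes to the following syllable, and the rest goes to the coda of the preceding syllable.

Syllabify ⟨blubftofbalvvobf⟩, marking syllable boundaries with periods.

blubf.tof.balv.vobf

Vowels present: u, o, a, o; each is a nucleus, giving 4 syllables.
Between /u/ (V1) and /o/ (V2): /bft/; trying suffixes from longest down, /t/ is the first permitted one, so coda /bf/ | onset /t/.
Between /o/ (V2) and /a/ (V3): /fb/; trying suffixes from longest down, /b/ is the first permitted one, so coda /f/ | onset /b/.
Between /a/ (V3) and /o/ (V4): /lvv/ splits as /lv/ + /v/ (/v/ is the longest suffix that is a licit onset).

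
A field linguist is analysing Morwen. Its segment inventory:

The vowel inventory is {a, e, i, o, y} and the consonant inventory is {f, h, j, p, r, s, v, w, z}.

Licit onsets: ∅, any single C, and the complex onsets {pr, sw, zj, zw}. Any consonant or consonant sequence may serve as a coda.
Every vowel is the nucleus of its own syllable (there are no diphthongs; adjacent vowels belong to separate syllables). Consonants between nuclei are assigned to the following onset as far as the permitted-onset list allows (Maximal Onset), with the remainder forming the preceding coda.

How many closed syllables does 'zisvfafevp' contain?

Vowels present: i, a, e; each is a nucleus, giving 3 syllables.
V1 /i/ – V2 /a/: /svf/; trying suffixes from longest down, /f/ is the first permitted one, so coda /sv/ | onset /f/.
V2 /a/ – V3 /e/: just /f/ — single C goes to the following onset.
Syllabification: zisv.fa.fevp.
Classifying each syllable: /zisv/ (closed), /fa/ (open), /fevp/ (closed).
Closed syllables: 2.

2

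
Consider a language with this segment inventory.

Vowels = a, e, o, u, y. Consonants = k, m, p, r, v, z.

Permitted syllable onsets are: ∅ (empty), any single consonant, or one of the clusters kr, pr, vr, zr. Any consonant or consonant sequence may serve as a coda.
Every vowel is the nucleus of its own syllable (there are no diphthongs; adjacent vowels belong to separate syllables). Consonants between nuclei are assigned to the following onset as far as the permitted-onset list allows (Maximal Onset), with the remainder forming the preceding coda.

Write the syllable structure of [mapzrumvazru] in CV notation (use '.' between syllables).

CVC.CCVC.CV.CCV

Vowels present: a, u, a, u; each is a nucleus, giving 4 syllables.
/a…u/ gap (V1→V2): /pzr/ splits as /p/ + /zr/ (/zr/ is the longest suffix that is a licit onset).
/u…a/ gap (V2→V3): /mv/ splits as /m/ + /v/ (/v/ is the longest suffix that is a licit onset).
/a…u/ gap (V3→V4): cluster /zr/ — /zr/ is itself a permitted onset, so the whole cluster goes right; preceding coda = ∅.
Result: map.zrum.va.zru.
Mapping each syllable to C/V: /map/ → CVC, /zrum/ → CCVC, /va/ → CV, /zru/ → CCV.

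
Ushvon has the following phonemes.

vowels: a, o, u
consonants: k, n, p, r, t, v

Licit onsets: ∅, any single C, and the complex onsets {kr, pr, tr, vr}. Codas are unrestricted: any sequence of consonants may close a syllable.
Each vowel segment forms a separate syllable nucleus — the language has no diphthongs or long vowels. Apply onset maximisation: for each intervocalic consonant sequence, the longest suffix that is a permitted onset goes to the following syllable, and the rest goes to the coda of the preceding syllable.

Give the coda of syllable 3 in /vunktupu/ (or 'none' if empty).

none

Vowels present: u, u, u; each is a nucleus, giving 3 syllables.
σ1/σ2 boundary: /nkt/; trying suffixes from longest down, /t/ is the first permitted one, so coda /nk/ | onset /t/.
σ2/σ3 boundary: just /p/ — single C goes to the following onset.
Putting it together: vunk.tu.pu.
Syllable 3 is /pu/: onset /p/, nucleus /u/, coda ∅.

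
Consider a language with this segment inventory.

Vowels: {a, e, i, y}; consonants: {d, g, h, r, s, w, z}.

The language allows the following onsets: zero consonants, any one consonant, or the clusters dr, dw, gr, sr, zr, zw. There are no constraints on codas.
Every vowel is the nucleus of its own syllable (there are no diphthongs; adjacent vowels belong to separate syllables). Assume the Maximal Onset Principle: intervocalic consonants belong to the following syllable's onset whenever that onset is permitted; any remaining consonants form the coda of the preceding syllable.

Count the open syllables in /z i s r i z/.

The vowels are i, i — 2 nuclei, so 2 syllables.
Between /i/ (V1) and /i/ (V2): /sr/ — entire cluster is a permitted onset → onset /sr/, coda ∅.
So the parse is zi.sriz.
Classifying each syllable: /zi/ (open), /sriz/ (closed).
Open syllables: 1.

1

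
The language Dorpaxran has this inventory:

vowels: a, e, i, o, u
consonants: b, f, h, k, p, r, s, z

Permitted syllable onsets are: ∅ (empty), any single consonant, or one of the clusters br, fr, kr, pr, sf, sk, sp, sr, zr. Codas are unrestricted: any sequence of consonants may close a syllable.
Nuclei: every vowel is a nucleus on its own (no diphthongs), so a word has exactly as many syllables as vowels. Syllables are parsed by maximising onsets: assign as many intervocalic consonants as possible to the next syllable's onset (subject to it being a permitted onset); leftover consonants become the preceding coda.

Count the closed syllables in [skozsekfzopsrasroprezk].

The vowels are o, e, o, a, o, e — 6 nuclei, so 6 syllables.
Between /o/ (V1) and /e/ (V2): cluster /zs/ — the longest permitted-onset suffix is /s/; onset = /s/, preceding coda = /z/.
Between /e/ (V2) and /o/ (V3): /kfz/ — longest licit onset from the right is /z/, leaving /kf/ as coda.
Between /o/ (V3) and /a/ (V4): /psr/ — longest licit onset from the right is /sr/, leaving /p/ as coda.
Between /a/ (V4) and /o/ (V5): cluster /sr/ — /sr/ is itself a permitted onset, so the whole cluster goes right; preceding coda = ∅.
Between /o/ (V5) and /e/ (V6): /pr/ — entire cluster is a permitted onset → onset /pr/, coda ∅.
Putting it together: skoz.sekf.zop.sra.sro.prezk.
Classifying each syllable: /skoz/ (closed), /sekf/ (closed), /zop/ (closed), /sra/ (open), /sro/ (open), /prezk/ (closed).
Closed syllables: 4.

4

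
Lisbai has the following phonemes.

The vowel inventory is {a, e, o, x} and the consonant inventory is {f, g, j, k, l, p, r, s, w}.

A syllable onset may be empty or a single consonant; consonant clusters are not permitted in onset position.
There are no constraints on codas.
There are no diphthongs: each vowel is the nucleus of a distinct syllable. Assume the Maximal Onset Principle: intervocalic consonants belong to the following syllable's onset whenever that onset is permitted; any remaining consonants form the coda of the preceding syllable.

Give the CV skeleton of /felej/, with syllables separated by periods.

CV.CVC

Nuclei (vowels): e, e → 2 syllables.
σ1/σ2 boundary: /l/ is a single consonant, so it becomes the next onset.
So the parse is fe.lej.
Mapping each syllable to C/V: /fe/ → CV, /lej/ → CVC.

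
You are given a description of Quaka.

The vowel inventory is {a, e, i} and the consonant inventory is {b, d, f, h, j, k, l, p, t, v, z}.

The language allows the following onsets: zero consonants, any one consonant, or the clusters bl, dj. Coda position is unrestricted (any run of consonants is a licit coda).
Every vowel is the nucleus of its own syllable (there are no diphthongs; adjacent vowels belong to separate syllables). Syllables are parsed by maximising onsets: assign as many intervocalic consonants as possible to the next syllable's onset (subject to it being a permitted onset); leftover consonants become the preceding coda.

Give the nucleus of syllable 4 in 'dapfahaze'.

e

The vowels are a, a, a, e — 4 nuclei, so 4 syllables.
The fourth nucleus (vowel 4 from the left) is /e/.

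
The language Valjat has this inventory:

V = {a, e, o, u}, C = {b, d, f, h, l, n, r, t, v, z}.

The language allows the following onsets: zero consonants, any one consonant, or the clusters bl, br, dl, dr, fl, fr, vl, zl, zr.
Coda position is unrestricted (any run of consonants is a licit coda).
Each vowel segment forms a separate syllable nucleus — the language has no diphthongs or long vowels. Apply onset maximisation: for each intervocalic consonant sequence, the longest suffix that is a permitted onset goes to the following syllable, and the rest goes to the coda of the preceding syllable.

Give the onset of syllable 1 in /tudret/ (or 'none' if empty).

t

Nuclei (vowels): u, e → 2 syllables.
V1 /u/ – V2 /e/: /dr/ is a licit onset in full, so it all attaches to the next syllable.
So the parse is tu.dret.
Syllable 1 is /tu/: onset /t/, nucleus /u/, coda ∅.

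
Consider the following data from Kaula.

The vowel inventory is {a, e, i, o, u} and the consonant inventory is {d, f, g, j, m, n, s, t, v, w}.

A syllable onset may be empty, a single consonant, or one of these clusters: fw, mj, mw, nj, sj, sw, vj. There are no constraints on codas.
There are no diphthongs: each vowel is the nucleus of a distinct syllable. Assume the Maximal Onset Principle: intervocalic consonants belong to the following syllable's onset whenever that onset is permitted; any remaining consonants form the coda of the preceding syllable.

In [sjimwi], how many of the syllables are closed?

Vowels present: i, i; each is a nucleus, giving 2 syllables.
/i…i/ gap (V1→V2): /mw/ is a licit onset in full, so it all attaches to the next syllable.
Result: sji.mwi.
Classifying each syllable: /sji/ (open), /mwi/ (open).
Closed syllables: 0.

0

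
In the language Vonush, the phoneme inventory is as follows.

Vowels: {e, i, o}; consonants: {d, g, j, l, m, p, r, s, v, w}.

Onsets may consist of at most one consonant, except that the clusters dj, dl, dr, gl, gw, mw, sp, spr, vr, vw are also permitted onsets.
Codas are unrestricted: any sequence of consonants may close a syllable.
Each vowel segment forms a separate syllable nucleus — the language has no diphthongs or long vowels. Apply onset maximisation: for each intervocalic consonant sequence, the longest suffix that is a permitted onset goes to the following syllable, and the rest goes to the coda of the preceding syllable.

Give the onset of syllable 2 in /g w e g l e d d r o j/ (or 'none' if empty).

gl

Vowels present: e, e, o; each is a nucleus, giving 3 syllables.
V1 /e/ – V2 /e/: cluster /gl/ — /gl/ is itself a permitted onset, so the whole cluster goes right; preceding coda = ∅.
V2 /e/ – V3 /o/: /ddr/ — longest licit onset from the right is /dr/, leaving /d/ as coda.
Result: gwe.gled.droj.
Syllable 2 is /gled/: onset /gl/, nucleus /e/, coda /d/.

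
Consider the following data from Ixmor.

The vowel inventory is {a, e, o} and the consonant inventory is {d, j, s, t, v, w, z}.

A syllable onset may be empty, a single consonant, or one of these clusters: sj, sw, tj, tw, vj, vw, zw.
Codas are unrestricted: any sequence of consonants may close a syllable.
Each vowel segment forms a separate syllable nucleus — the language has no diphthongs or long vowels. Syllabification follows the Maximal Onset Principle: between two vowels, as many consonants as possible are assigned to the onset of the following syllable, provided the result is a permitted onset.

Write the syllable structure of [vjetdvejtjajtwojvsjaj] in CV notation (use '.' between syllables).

CCVCC.CVC.CCVC.CCVCC.CCVC

Nuclei (vowels): e, e, a, o, a → 5 syllables.
/e…e/ gap (V1→V2): cluster /tdv/ — the longest permitted-onset suffix is /v/; onset = /v/, preceding coda = /td/.
/e…a/ gap (V2→V3): cluster /jtj/ — the longest permitted-onset suffix is /tj/; onset = /tj/, preceding coda = /j/.
/a…o/ gap (V3→V4): cluster /jtw/ — the longest permitted-onset suffix is /tw/; onset = /tw/, preceding coda = /j/.
/o…a/ gap (V4→V5): /jvsj/ splits as /jv/ + /sj/ (/sj/ is the longest suffix that is a licit onset).
Result: vjetd.vej.tjaj.twojv.sjaj.
Mapping each syllable to C/V: /vjetd/ → CCVCC, /vej/ → CVC, /tjaj/ → CCVC, /twojv/ → CCVCC, /sjaj/ → CCVC.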